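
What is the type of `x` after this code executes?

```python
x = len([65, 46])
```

len() always returns int

int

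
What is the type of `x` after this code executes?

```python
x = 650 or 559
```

'or' returns first truthy value (int)

int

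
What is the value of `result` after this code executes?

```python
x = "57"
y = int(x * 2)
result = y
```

x = '57'; y = 5757; result = 5757

5757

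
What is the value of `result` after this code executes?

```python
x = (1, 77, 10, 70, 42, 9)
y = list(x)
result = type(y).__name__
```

x is tuple; y is list; result = 'list'

'list'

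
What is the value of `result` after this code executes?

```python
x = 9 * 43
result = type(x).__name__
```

x is int; result = 'int'

'int'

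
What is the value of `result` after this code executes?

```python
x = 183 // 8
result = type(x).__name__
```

x is int; result = 'int'

'int'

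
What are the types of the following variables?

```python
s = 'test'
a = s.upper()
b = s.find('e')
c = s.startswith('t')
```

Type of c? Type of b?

startswith() returns bool; find() returns int

bool, int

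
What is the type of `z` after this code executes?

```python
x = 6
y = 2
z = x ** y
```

positive int ** positive int = int

int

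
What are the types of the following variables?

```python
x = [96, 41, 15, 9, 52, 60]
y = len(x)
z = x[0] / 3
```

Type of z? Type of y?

int / int = float; len() returns int

float, int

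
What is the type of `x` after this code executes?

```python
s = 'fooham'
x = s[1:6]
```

Slicing a str returns str

str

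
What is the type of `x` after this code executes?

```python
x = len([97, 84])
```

len() always returns int

int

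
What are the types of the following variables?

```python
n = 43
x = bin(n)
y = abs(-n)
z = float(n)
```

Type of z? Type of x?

float() returns float; bin() returns str

float, str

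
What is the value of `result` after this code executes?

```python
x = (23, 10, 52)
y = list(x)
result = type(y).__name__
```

x is tuple; y is list; result = 'list'

'list'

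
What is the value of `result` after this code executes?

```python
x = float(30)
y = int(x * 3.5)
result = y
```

x = 30.0; y = 105; result = 105

105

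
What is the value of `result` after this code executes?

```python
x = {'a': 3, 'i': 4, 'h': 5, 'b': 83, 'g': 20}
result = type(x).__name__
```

x is dict; result = 'dict'

'dict'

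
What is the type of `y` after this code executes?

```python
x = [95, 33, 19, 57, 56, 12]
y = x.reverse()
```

list.reverse() returns None

NoneType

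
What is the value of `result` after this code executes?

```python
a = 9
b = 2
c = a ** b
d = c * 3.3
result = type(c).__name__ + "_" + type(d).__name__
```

a is int; b is int; c is int; d is float; result = 'int_float'

'int_float'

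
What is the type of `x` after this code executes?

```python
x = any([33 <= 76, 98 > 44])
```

any() returns bool

bool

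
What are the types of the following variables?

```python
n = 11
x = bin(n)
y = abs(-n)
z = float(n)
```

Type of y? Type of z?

abs() of int returns int; float() returns float

int, float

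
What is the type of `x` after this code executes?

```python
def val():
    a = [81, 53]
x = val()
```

Function without return returns None

NoneType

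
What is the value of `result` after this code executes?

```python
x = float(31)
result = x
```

x = 31.0; result = 31.0

31.0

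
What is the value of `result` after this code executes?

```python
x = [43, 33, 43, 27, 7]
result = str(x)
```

x = [43, 33, 43, 27, 7]; result = '[43, 33, 43, 27, 7]'

'[43, 33, 43, 27, 7]'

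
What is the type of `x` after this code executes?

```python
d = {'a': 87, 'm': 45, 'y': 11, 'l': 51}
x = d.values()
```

.values() returns dict_values view

dict_values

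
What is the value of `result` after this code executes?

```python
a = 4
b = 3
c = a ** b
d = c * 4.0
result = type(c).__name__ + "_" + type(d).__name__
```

a is int; b is int; c is int; d is float; result = 'int_float'

'int_float'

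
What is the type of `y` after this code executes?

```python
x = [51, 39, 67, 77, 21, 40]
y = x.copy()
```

list.copy() returns list

list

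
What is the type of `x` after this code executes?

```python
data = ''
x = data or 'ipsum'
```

'or' returns first truthy value (str)

str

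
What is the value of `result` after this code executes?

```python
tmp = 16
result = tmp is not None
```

tmp = 16; result = True

True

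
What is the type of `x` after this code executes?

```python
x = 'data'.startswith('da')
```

str.startswith() returns bool

bool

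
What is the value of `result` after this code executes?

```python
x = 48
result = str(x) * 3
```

x = 48; result = '484848'

'484848'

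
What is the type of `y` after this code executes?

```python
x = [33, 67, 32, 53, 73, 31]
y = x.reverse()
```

list.reverse() returns None

NoneType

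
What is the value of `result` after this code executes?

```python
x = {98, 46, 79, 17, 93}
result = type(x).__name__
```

x is set; result = 'set'

'set'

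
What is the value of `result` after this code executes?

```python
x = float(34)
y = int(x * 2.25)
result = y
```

x = 34.0; y = 76; result = 76

76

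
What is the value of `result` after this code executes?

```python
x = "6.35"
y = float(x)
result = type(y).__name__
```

x is str; y is float; result = 'float'

'float'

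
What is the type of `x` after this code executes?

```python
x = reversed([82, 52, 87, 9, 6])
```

reversed() on a list returns list_reverseiterator

list_reverseiterator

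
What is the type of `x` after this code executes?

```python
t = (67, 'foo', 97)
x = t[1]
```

Index 1 of tuple is a str literal

str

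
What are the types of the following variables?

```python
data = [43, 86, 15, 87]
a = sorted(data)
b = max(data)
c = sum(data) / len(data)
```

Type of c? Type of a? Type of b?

int / int = float; sorted() returns list; max of ints returns int

float, list, int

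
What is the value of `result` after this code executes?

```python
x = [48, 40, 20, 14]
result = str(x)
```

x = [48, 40, 20, 14]; result = '[48, 40, 20, 14]'

'[48, 40, 20, 14]'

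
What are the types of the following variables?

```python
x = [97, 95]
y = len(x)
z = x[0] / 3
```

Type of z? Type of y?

int / int = float; len() returns int

float, int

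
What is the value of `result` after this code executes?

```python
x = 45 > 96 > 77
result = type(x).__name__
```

x is bool; result = 'bool'

'bool'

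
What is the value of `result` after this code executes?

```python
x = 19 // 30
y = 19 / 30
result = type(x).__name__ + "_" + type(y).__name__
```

x is int; y is float; result = 'int_float'

'int_float'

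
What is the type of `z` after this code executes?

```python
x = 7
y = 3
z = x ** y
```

positive int ** positive int = int

int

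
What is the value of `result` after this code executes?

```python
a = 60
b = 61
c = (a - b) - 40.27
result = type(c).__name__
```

a is int; b is int; c is float; result = 'float'

'float'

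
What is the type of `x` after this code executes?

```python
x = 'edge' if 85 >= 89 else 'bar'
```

Both branches of conditional are str

str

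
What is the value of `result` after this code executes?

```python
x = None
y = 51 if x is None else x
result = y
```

x = None; y = 51; result = 51

51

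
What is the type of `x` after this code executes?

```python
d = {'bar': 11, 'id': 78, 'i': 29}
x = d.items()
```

dict.items() returns dict_items view

dict_items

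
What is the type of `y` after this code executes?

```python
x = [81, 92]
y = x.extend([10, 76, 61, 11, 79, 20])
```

list.extend() returns None

NoneType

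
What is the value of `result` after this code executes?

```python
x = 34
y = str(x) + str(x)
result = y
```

x = 34; y = '3434'; result = '3434'

'3434'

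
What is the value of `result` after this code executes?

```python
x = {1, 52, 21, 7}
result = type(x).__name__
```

x is set; result = 'set'

'set'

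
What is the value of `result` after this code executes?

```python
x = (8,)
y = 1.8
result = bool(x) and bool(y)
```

x = (8,); y = 1.8; result = True

True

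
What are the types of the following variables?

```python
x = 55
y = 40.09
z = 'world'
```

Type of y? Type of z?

y is assigned a number with a decimal point, so it is a float; z is assigned a quoted string literal, so it is a str

float, str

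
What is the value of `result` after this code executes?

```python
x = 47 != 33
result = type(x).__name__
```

x is bool; result = 'bool'

'bool'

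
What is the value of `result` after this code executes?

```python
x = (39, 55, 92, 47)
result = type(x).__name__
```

x is tuple; result = 'tuple'

'tuple'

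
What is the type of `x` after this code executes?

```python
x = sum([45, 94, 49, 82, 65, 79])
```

sum() of ints returns int

int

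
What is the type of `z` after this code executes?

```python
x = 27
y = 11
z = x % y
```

int % int = int

int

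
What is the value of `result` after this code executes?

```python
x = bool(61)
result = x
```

x = True; result = True

True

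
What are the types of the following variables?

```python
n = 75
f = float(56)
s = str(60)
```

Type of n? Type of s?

n is assigned a bare integer (no decimal point), so it is an int; s is assigned the result of calling str(), which returns a str

int, str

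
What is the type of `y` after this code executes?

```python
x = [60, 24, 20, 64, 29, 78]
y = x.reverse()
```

list.reverse() returns None

NoneType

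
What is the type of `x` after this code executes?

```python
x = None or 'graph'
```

'or' with None returns the other truthy value (str)

str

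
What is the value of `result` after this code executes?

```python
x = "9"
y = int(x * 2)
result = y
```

x = '9'; y = 99; result = 99

99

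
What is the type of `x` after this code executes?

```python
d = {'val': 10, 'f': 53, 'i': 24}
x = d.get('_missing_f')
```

dict.get() returns None when key not found

NoneType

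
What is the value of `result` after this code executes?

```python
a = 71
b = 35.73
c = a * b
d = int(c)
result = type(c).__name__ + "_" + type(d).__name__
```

a is int; b is float; c is float; d is int; result = 'float_int'

'float_int'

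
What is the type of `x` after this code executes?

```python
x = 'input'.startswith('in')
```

str.startswith() returns bool

bool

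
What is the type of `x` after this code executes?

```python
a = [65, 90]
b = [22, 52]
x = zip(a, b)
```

zip() returns a zip object

zip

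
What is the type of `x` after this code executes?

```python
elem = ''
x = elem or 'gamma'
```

'or' returns first truthy value (str)

str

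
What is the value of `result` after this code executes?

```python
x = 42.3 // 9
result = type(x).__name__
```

x is float; result = 'float'

'float'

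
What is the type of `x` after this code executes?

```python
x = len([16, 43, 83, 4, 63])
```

len() always returns int

int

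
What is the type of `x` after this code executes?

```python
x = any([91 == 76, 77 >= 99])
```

any() returns bool

bool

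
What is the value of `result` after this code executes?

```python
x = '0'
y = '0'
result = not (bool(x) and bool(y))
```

x = '0'; y = '0'; result = False

False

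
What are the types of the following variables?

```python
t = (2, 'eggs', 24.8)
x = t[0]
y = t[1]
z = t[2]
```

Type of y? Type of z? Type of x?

tuple[1] is str; tuple[2] is float; tuple[0] is int

str, float, int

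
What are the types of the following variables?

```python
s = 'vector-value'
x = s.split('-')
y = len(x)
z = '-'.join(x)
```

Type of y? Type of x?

len() returns int; str.split() returns list

int, list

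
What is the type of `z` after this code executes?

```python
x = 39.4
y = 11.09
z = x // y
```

float // float = float

float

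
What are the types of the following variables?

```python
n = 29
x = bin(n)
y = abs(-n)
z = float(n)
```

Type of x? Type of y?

bin() returns str; abs() of int returns int

str, int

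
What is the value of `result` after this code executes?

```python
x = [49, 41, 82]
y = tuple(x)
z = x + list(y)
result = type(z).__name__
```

x is list; y is tuple; z is list; result = 'list'

'list'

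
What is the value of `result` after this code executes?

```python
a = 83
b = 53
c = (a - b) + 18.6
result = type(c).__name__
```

a is int; b is int; c is float; result = 'float'

'float'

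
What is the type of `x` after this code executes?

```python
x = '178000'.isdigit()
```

str.isdigit() returns bool

bool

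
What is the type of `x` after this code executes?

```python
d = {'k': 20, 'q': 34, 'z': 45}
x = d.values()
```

.values() returns dict_values view

dict_values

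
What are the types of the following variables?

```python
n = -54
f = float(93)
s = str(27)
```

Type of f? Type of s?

f is assigned the result of calling float(), which returns a float; s is assigned the result of calling str(), which returns a str

float, str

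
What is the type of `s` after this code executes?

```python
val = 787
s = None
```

None has type NoneType

NoneType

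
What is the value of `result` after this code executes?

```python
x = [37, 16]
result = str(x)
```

x = [37, 16]; result = '[37, 16]'

'[37, 16]'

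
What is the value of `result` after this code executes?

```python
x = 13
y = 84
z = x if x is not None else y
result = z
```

x = 13; y = 84; z = 13; result = 13

13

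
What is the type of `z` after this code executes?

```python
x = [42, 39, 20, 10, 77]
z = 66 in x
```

'in' operator returns bool

bool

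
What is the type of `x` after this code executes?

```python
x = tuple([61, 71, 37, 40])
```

tuple() constructor returns tuple

tuple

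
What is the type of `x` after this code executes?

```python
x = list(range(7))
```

list(range()) returns list

list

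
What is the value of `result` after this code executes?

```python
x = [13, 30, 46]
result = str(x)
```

x = [13, 30, 46]; result = '[13, 30, 46]'

'[13, 30, 46]'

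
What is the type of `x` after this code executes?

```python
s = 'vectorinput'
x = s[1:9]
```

Slicing a str returns str

str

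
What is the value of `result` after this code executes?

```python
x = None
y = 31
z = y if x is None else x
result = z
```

x = None; y = 31; z = 31; result = 31

31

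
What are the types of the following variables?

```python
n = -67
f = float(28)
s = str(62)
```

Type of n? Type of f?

n is assigned a bare integer (no decimal point), so it is an int; f is assigned the result of calling float(), which returns a float

int, float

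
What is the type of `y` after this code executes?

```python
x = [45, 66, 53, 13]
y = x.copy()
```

list.copy() returns list

list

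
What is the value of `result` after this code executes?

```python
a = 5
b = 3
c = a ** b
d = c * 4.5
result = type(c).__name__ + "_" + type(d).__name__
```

a is int; b is int; c is int; d is float; result = 'int_float'

'int_float'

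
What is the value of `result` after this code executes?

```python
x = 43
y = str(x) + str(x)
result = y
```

x = 43; y = '4343'; result = '4343'

'4343'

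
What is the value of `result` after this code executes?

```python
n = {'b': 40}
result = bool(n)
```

n = {'b': 40}; result = True

True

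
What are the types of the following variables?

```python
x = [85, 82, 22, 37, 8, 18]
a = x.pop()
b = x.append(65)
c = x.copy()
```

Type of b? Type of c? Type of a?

append() returns None; copy() returns list; pop() returns element

NoneType, list, int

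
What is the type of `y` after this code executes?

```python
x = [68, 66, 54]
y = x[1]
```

Indexing list[int] returns int

int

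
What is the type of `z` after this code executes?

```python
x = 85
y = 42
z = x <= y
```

Comparison returns bool

bool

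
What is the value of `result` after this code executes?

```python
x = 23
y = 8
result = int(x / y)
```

x = 23; y = 8; result = 2

2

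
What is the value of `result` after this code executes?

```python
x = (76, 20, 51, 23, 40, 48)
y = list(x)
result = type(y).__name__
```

x is tuple; y is list; result = 'list'

'list'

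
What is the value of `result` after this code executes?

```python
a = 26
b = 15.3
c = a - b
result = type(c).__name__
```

a is int; b is float; c is float; result = 'float'

'float'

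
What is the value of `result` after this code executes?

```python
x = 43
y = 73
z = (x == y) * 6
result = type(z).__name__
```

x is int; y is int; z is int; result = 'int'

'int'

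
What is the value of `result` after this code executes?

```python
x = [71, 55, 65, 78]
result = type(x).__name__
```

x is list; result = 'list'

'list'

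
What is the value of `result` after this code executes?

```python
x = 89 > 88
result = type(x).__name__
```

x is bool; result = 'bool'

'bool'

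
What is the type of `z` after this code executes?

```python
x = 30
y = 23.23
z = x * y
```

int * float = float

float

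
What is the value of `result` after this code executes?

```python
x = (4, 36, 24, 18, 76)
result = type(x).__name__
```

x is tuple; result = 'tuple'

'tuple'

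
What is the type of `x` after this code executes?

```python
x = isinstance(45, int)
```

isinstance() returns bool

bool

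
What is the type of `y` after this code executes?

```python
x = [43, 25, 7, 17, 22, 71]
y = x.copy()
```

list.copy() returns list

list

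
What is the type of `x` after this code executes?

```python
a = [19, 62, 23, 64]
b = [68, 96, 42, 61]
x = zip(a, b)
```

zip() returns a zip object

zip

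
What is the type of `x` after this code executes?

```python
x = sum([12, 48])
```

sum() of ints returns int

int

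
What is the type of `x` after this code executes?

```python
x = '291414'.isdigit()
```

str.isdigit() returns bool

bool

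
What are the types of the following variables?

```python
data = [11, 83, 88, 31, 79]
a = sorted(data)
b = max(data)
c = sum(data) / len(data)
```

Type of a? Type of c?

sorted() returns list; int / int = float

list, float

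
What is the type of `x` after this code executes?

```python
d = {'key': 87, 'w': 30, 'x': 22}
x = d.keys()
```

.keys() returns dict_keys view

dict_keys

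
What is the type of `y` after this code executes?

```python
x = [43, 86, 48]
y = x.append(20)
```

list.append() returns None (mutates in place)

NoneType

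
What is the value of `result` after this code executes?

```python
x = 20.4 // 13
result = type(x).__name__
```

x is float; result = 'float'

'float'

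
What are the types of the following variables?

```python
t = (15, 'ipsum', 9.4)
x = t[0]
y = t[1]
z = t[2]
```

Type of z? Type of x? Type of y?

tuple[2] is float; tuple[0] is int; tuple[1] is str

float, int, str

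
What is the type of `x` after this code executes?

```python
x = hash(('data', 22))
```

hash() returns int

int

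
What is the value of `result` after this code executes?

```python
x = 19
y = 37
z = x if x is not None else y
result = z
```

x = 19; y = 37; z = 19; result = 19

19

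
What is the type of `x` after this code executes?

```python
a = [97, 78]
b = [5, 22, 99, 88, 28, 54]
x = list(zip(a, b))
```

list(zip()) returns a list of tuples

list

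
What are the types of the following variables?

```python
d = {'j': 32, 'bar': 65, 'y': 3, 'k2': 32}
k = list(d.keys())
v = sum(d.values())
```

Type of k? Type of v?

list() converts to list; sum of ints is int

list, int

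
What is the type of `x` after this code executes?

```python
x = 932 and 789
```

'and' with truthy values returns last operand (int)

int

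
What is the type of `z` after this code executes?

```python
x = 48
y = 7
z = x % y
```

int % int = int

int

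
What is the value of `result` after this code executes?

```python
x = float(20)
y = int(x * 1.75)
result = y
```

x = 20.0; y = 35; result = 35

35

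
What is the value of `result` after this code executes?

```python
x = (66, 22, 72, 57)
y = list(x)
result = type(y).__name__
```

x is tuple; y is list; result = 'list'

'list'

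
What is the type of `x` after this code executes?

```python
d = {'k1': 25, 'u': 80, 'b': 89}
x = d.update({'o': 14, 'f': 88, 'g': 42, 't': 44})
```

dict.update() returns None

NoneType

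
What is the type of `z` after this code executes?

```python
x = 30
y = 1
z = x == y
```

Equality comparison returns bool

bool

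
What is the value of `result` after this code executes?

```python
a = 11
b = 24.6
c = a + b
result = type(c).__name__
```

a is int; b is float; c is float; result = 'float'

'float'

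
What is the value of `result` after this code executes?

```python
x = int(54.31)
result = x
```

x = 54; result = 54

54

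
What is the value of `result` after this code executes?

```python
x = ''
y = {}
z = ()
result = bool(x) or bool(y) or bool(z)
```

x = ''; y = {}; z = (); result = False

False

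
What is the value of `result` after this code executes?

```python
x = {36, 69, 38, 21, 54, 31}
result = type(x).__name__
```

x is set; result = 'set'

'set'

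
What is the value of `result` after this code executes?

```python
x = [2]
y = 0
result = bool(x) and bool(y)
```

x = [2]; y = 0; result = False

False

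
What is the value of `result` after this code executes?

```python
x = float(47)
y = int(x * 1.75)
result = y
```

x = 47.0; y = 82; result = 82

82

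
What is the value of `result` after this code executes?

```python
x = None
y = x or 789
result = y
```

x = None; y = 789; result = 789

789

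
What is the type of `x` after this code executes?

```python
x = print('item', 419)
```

print() returns None

NoneType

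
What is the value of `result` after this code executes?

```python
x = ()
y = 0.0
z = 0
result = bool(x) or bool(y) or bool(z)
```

x = (); y = 0.0; z = 0; result = False

False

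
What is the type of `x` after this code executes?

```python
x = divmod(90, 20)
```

divmod() returns tuple of (quotient, remainder)

tuple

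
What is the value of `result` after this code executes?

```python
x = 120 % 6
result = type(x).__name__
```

x is int; result = 'int'

'int'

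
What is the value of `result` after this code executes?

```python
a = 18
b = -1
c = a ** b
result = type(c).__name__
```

a is int; b is int; c is float; result = 'float'

'float'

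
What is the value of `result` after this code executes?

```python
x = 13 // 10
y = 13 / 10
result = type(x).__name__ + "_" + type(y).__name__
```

x is int; y is float; result = 'int_float'

'int_float'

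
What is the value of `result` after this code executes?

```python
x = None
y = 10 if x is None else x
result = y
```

x = None; y = 10; result = 10

10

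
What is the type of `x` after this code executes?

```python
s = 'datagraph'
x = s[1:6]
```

Slicing a str returns str

str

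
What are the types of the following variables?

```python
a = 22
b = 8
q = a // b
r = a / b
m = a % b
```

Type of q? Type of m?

// returns int; % of ints returns int

int, int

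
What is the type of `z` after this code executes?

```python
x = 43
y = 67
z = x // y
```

int // int = int

int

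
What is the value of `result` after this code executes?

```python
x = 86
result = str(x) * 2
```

x = 86; result = '8686'

'8686'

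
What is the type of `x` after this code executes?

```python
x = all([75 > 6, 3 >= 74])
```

all() returns bool

bool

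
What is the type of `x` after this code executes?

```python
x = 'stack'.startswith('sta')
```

str.startswith() returns bool

bool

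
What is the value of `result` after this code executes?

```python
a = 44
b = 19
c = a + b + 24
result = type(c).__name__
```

a is int; b is int; c is int; result = 'int'

'int'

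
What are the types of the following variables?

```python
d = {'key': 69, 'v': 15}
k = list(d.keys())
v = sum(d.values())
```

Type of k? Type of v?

list() converts to list; sum of ints is int

list, int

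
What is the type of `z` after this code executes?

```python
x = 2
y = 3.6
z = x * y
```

int * float = float

float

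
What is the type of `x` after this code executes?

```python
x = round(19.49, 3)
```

round() with decimal places returns float

float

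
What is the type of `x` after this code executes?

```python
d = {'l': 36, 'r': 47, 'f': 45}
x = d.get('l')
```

dict.get() returns value type when found

int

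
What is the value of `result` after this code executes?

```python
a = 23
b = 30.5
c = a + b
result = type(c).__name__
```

a is int; b is float; c is float; result = 'float'

'float'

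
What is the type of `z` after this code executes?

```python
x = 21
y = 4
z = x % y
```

int % int = int

int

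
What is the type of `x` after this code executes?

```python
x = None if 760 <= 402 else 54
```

760 <= 402 is False, so the else branch is taken

int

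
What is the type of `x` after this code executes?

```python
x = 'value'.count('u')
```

str.count() returns int

int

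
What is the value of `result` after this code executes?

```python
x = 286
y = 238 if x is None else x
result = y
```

x = 286; y = 286; result = 286

286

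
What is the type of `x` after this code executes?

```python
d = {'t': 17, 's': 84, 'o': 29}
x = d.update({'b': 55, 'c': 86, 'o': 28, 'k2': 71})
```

dict.update() returns None

NoneType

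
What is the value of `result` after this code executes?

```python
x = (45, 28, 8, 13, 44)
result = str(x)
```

x = (45, 28, 8, 13, 44); result = '(45, 28, 8, 13, 44)'

'(45, 28, 8, 13, 44)'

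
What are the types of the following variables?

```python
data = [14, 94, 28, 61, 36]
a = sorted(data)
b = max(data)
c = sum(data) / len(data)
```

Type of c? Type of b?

int / int = float; max of ints returns int

float, int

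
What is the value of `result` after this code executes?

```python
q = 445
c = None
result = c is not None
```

q = 445; c = None; result = False

False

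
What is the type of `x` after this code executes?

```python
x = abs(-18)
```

abs() of int returns int

int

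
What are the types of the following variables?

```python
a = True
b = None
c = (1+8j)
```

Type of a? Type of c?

a is assigned the constant True, which has type bool; c is assigned (1+8j), an int plus an imaginary literal (j suffix), which evaluates to complex

bool, complex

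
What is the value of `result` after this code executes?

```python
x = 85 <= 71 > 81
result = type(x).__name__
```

x is bool; result = 'bool'

'bool'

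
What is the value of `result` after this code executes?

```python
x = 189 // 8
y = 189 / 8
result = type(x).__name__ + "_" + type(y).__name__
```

x is int; y is float; result = 'int_float'

'int_float'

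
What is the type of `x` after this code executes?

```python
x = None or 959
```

'or' with None returns the other truthy value

int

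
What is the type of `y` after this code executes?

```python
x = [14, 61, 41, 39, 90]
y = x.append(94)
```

list.append() returns None (mutates in place)

NoneType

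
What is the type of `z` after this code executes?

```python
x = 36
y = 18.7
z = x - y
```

int - float = float

float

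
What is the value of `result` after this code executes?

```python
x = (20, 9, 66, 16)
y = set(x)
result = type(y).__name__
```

x is tuple; y is set; result = 'set'

'set'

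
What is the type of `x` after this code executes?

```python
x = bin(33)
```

bin() returns str representation

str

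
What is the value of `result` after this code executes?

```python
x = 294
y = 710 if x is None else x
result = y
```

x = 294; y = 294; result = 294

294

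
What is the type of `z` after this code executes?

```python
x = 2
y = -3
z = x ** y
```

int ** negative = float

float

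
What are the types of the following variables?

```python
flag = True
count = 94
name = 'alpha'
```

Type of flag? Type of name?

flag is assigned the constant True, which has type bool; name is assigned a quoted string literal, so it is a str

bool, str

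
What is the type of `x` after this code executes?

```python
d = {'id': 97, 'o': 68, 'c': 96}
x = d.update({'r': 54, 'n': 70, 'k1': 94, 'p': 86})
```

dict.update() returns None

NoneType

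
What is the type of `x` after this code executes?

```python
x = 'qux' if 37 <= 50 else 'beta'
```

Both branches of conditional are str

str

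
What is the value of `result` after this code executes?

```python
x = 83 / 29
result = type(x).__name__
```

x is float; result = 'float'

'float'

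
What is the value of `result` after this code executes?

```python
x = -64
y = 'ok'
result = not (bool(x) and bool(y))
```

x = -64; y = 'ok'; result = False

False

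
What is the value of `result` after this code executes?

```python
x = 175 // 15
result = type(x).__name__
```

x is int; result = 'int'

'int'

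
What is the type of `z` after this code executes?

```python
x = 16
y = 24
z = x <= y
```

Comparison returns bool

bool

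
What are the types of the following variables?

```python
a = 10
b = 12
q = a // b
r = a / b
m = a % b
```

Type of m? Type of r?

% of ints returns int; / returns float

int, float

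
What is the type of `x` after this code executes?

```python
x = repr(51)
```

repr() returns str

str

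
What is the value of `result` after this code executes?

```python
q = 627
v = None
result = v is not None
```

q = 627; v = None; result = False

False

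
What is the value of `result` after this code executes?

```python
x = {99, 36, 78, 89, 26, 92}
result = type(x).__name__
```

x is set; result = 'set'

'set'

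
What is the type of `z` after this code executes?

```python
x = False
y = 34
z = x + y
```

bool + int = int (bool is subclass of int)

int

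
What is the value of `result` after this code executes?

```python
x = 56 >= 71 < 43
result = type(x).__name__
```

x is bool; result = 'bool'

'bool'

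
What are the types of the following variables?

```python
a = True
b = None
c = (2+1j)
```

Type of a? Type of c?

a is assigned the constant True, which has type bool; c is assigned (2+1j), an int plus an imaginary literal (j suffix), which evaluates to complex

bool, complex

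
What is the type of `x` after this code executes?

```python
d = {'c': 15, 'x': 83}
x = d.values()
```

.values() returns dict_values view

dict_values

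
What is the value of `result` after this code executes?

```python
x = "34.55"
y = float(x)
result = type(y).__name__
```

x is str; y is float; result = 'float'

'float'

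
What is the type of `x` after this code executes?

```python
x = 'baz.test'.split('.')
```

str.split() returns list

list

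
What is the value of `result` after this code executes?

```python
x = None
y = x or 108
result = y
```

x = None; y = 108; result = 108

108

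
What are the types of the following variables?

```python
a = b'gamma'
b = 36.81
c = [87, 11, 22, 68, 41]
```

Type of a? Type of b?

a is assigned a bytes literal (b'...' prefix); b is assigned a number with a decimal point, so it is a float

bytes, float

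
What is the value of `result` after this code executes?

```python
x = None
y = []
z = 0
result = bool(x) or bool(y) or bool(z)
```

x = None; y = []; z = 0; result = False

False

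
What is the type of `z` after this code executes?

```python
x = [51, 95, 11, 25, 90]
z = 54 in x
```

'in' operator returns bool

bool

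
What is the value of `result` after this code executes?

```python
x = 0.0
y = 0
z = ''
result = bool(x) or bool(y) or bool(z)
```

x = 0.0; y = 0; z = ''; result = False

False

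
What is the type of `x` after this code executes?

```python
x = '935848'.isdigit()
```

str.isdigit() returns bool

bool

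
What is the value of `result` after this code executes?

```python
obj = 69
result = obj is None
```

obj = 69; result = False

False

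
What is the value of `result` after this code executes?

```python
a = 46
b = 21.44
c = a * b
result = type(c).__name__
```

a is int; b is float; c is float; result = 'float'

'float'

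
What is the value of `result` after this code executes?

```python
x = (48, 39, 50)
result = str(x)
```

x = (48, 39, 50); result = '(48, 39, 50)'

'(48, 39, 50)'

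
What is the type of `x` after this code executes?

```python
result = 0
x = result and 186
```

'and' returns first falsy value (0 is int)

int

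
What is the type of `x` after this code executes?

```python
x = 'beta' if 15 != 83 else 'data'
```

Both branches of conditional are str

str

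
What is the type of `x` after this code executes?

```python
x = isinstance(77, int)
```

isinstance() returns bool

bool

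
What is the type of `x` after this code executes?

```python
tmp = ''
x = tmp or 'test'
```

'or' returns first truthy value (str)

str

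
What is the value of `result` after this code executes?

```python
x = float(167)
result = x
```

x = 167.0; result = 167.0

167.0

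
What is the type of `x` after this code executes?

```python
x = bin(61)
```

bin() returns str representation

str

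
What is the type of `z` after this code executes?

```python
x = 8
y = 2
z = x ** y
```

positive int ** positive int = int

int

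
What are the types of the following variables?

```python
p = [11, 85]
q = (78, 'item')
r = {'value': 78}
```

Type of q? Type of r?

q is assigned a tuple (parenthesized, comma-separated values); r is assigned a dict literal ({key: value})

tuple, dict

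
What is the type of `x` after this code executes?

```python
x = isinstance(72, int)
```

isinstance() returns bool

bool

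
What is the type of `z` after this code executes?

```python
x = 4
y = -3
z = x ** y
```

int ** negative = float

float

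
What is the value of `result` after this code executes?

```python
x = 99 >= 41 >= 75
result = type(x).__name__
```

x is bool; result = 'bool'

'bool'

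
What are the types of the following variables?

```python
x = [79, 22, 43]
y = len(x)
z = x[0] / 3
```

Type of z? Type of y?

int / int = float; len() returns int

float, int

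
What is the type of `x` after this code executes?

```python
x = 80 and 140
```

'and' with truthy values returns last operand (int)

int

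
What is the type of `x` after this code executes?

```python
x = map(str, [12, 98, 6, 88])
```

map() returns a map object

map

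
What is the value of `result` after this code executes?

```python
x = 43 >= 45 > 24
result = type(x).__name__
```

x is bool; result = 'bool'

'bool'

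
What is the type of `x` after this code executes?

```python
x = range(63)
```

range() returns a range object

range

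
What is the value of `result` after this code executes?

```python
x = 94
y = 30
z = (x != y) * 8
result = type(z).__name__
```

x is int; y is int; z is int; result = 'int'

'int'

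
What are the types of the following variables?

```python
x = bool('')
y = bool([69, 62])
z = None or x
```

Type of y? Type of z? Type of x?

bool() returns bool; None or bool returns the bool; bool() returns bool

bool, bool, bool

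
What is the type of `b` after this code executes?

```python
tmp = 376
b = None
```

None has type NoneType

NoneType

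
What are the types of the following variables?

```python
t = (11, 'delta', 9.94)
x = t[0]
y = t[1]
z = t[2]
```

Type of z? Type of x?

tuple[2] is float; tuple[0] is int

float, int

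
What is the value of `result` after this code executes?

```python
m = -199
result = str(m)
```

m = -199; result = '-199'

'-199'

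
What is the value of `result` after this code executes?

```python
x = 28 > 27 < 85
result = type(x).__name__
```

x is bool; result = 'bool'

'bool'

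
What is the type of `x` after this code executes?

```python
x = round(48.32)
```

round() with no decimal places returns int

int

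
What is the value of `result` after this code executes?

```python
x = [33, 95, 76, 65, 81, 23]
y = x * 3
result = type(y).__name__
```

x is list; y is list; result = 'list'

'list'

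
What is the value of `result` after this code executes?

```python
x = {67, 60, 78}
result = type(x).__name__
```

x is set; result = 'set'

'set'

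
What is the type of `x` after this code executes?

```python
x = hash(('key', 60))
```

hash() returns int

int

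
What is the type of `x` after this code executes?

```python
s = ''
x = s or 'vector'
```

'or' returns first truthy value (str)

str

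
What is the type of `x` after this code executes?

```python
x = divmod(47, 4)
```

divmod() returns tuple of (quotient, remainder)

tuple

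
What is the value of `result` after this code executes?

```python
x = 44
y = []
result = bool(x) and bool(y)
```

x = 44; y = []; result = False

False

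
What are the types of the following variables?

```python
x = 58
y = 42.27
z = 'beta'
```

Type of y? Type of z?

y is assigned a number with a decimal point, so it is a float; z is assigned a quoted string literal, so it is a str

float, str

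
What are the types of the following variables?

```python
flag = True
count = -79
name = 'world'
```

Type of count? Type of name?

count is assigned a bare integer (no decimal point), so it is an int; name is assigned a quoted string literal, so it is a str

int, str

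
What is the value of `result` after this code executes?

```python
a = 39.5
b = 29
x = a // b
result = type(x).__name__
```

a is float; b is int; x is float; result = 'float'

'float'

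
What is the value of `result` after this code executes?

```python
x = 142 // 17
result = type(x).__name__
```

x is int; result = 'int'

'int'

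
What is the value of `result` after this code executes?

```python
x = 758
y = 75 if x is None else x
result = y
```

x = 758; y = 758; result = 758

758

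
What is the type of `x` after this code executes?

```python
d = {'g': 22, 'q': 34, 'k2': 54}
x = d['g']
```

Accessing dict[str, int] with str key returns int

int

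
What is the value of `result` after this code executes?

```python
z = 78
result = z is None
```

z = 78; result = False

False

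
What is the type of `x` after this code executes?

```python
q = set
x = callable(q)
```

callable() returns bool

bool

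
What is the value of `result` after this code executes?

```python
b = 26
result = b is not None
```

b = 26; result = True

True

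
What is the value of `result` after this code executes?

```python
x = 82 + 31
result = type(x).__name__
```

x is int; result = 'int'

'int'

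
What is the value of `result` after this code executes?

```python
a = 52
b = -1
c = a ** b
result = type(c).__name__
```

a is int; b is int; c is float; result = 'float'

'float'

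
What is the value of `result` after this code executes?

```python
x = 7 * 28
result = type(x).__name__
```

x is int; result = 'int'

'int'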